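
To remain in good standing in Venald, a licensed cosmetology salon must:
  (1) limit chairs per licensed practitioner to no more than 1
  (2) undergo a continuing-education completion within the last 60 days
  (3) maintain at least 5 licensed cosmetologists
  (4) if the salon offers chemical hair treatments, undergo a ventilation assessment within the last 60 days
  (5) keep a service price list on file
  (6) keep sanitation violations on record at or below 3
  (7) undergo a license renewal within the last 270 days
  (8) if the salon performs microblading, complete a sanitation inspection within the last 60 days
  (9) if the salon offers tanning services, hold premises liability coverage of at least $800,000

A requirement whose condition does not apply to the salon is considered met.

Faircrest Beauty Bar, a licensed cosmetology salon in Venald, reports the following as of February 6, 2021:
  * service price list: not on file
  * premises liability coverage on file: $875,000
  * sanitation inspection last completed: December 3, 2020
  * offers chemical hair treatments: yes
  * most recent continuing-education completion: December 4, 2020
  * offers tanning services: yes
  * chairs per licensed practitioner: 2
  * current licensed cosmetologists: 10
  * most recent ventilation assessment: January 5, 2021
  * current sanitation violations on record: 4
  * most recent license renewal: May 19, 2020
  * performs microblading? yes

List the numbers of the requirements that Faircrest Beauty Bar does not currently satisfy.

1. chairs per licensed practitioner 2 > 1 → not met
2. continuing-education completion 64 days ago vs limit 60 → not met
3. licensed cosmetologists 10 ≥ 5 → met
4. condition 'offers chemical hair treatments' holds; ventilation assessment 32 days ago vs limit 60 → met
5. service price list absent → not met
6. sanitation violations on record 4 > 3 → not met
7. license renewal 263 days ago vs limit 270 → met
8. condition 'performs microblading' holds; sanitation inspection 65 days ago vs limit 60 → not met
9. condition 'offers tanning services' holds; premises liability coverage $875,000 ≥ $800,000 → met
Not met: 1, 2, 5, 6, 8

1, 2, 5, 6, 8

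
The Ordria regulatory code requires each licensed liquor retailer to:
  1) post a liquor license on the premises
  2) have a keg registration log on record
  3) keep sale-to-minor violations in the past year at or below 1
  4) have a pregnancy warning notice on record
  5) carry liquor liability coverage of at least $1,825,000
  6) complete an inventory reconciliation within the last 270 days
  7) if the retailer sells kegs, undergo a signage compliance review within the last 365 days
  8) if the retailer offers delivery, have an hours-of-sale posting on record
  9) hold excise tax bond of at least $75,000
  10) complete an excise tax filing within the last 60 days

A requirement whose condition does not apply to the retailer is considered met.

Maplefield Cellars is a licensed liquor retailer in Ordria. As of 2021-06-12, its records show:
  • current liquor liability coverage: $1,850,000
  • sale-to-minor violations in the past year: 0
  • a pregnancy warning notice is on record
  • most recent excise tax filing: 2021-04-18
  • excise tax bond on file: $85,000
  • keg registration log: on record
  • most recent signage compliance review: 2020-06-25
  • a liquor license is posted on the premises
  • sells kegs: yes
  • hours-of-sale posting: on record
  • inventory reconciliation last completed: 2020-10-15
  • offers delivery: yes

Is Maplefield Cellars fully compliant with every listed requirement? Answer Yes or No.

Yes

1. liquor license present → met
2. keg registration log present → met
3. sale-to-minor violations in the past year 0 ≤ 1 → met
4. pregnancy warning notice present → met
5. liquor liability coverage $1,850,000 ≥ $1,825,000 → met
6. inventory reconciliation 240 days ago vs limit 270 → met
7. condition 'sells kegs' holds; signage compliance review 352 days ago vs limit 365 → met
8. condition 'offers delivery' holds; hours-of-sale posting present → met
9. excise tax bond $85,000 ≥ $75,000 → met
10. excise tax filing 55 days ago vs limit 60 → met
All met.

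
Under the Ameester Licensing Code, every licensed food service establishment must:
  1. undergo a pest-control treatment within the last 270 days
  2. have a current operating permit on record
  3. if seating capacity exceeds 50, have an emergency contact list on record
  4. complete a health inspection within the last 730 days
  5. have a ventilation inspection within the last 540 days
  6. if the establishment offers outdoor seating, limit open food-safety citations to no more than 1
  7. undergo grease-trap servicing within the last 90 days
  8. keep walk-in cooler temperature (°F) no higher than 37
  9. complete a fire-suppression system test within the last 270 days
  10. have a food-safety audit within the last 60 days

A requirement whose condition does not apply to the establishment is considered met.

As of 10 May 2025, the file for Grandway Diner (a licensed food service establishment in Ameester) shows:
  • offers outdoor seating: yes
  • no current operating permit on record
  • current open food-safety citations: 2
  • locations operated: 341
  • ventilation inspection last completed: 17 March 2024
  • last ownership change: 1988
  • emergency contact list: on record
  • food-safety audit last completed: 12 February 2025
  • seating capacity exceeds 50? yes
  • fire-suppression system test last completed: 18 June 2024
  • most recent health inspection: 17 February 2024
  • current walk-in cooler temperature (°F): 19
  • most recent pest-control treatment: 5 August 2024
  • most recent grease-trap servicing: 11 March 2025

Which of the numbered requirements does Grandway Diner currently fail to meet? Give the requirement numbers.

1, 2, 6, 9, 10

1. pest-control treatment 278 days ago vs limit 270 → not met
2. current operating permit absent → not met
3. condition 'seating capacity exceeds 50' holds; emergency contact list present → met
4. health inspection 448 days ago vs limit 730 → met
5. ventilation inspection 419 days ago vs limit 540 → met
6. condition 'offers outdoor seating' holds; open food-safety citations 2 > 1 → not met
7. grease-trap servicing 60 days ago vs limit 90 → met
8. walk-in cooler temperature (°F) 19 ≤ 37 → met
9. fire-suppression system test 326 days ago vs limit 270 → not met
10. food-safety audit 87 days ago vs limit 60 → not met
Not met: 1, 2, 6, 9, 10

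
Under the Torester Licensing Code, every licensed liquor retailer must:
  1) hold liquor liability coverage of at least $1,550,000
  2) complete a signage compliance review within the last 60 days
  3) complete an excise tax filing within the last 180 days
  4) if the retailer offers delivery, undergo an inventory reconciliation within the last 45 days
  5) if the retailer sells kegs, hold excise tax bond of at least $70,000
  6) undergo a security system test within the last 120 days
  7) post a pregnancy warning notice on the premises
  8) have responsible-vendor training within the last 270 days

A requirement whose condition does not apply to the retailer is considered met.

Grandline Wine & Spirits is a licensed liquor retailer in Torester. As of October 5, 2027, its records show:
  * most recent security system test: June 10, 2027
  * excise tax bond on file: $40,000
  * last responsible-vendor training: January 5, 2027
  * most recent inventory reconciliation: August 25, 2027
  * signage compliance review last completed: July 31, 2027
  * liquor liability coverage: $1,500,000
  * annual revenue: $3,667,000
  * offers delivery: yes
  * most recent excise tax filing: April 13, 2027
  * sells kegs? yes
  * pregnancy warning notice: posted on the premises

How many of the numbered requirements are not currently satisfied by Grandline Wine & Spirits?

4

1. liquor liability coverage $1,500,000 < $1,550,000 → not met
2. signage compliance review 66 days ago vs limit 60 → not met
3. excise tax filing 175 days ago vs limit 180 → met
4. condition 'offers delivery' holds; inventory reconciliation 41 days ago vs limit 45 → met
5. condition 'sells kegs' holds; excise tax bond $40,000 < $70,000 → not met
6. security system test 117 days ago vs limit 120 → met
7. pregnancy warning notice present → met
8. responsible-vendor training 273 days ago vs limit 270 → not met
Not met: 4 of 8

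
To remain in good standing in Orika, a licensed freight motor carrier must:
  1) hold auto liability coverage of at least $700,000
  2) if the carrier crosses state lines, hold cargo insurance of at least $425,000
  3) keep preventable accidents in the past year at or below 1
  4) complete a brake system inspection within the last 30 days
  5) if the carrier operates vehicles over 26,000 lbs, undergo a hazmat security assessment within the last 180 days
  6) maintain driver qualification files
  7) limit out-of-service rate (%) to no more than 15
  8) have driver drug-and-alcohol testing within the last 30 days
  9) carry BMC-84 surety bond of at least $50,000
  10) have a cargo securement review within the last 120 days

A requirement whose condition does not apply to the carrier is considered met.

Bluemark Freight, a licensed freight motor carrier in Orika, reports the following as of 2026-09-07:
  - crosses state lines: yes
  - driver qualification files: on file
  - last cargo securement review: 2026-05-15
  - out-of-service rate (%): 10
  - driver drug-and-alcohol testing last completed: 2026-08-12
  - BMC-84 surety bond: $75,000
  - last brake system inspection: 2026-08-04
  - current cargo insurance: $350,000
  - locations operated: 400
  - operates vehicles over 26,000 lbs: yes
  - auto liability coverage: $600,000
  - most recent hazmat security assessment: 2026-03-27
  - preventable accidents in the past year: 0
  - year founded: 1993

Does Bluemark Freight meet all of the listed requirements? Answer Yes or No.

No

1. auto liability coverage $600,000 < $700,000 → not met
2. condition 'crosses state lines' holds; cargo insurance $350,000 < $425,000 → not met
3. preventable accidents in the past year 0 ≤ 1 → met
4. brake system inspection 34 days ago vs limit 30 → not met
5. condition 'operates vehicles over 26,000 lbs' holds; hazmat security assessment 164 days ago vs limit 180 → met
6. driver qualification files present → met
7. out-of-service rate (%) 10 ≤ 15 → met
8. driver drug-and-alcohol testing 26 days ago vs limit 30 → met
9. BMC-84 surety bond $75,000 ≥ $50,000 → met
10. cargo securement review 115 days ago vs limit 120 → met
Not met: 1, 2, 4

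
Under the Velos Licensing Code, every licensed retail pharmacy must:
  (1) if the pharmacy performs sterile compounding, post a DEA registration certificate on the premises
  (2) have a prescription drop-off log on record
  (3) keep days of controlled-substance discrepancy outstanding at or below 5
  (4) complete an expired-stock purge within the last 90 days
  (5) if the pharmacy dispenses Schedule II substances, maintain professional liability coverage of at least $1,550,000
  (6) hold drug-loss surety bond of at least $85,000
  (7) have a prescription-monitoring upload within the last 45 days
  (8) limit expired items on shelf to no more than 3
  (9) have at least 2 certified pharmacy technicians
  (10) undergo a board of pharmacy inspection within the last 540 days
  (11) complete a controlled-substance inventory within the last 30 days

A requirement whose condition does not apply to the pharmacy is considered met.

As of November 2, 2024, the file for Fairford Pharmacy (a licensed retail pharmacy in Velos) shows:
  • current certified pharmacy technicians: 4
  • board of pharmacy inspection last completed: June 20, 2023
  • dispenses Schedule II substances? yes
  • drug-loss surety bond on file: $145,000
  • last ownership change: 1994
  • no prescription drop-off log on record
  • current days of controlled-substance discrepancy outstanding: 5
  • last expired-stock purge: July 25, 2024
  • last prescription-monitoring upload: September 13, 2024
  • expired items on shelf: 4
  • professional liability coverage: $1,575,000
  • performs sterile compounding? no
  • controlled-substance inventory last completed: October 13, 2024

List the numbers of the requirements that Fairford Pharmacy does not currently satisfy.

1. condition 'performs sterile compounding' does not hold → requirement n/a → met
2. prescription drop-off log absent → not met
3. days of controlled-substance discrepancy outstanding 5 ≤ 5 → met
4. expired-stock purge 100 days ago vs limit 90 → not met
5. condition 'dispenses Schedule II substances' holds; professional liability coverage $1,575,000 ≥ $1,550,000 → met
6. drug-loss surety bond $145,000 ≥ $85,000 → met
7. prescription-monitoring upload 50 days ago vs limit 45 → not met
8. expired items on shelf 4 > 3 → not met
9. certified pharmacy technicians 4 ≥ 2 → met
10. board of pharmacy inspection 501 days ago vs limit 540 → met
11. controlled-substance inventory 20 days ago vs limit 30 → met
Not met: 2, 4, 7, 8

2, 4, 7, 8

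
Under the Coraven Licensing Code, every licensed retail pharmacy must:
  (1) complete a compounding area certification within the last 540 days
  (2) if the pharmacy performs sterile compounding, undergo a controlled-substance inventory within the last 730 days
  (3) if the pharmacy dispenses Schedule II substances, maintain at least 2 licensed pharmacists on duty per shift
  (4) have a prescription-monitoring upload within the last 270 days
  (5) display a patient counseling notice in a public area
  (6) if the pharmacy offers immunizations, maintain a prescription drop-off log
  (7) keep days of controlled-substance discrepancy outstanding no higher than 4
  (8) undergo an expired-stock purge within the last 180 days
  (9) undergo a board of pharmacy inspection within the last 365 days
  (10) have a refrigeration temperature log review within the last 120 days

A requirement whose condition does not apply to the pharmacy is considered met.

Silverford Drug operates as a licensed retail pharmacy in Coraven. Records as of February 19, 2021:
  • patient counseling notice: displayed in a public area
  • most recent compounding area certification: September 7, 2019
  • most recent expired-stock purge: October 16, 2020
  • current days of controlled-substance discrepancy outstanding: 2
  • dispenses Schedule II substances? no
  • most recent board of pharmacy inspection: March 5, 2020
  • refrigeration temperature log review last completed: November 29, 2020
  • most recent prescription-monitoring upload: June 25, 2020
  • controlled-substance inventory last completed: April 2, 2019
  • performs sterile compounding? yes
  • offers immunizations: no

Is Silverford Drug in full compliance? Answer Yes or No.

Yes

1. compounding area certification 531 days ago vs limit 540 → met
2. condition 'performs sterile compounding' holds; controlled-substance inventory 689 days ago vs limit 730 → met
3. condition 'dispenses Schedule II substances' does not hold → requirement n/a → met
4. prescription-monitoring upload 239 days ago vs limit 270 → met
5. patient counseling notice present → met
6. condition 'offers immunizations' does not hold → requirement n/a → met
7. days of controlled-substance discrepancy outstanding 2 ≤ 4 → met
8. expired-stock purge 126 days ago vs limit 180 → met
9. board of pharmacy inspection 351 days ago vs limit 365 → met
10. refrigeration temperature log review 82 days ago vs limit 120 → met
All met.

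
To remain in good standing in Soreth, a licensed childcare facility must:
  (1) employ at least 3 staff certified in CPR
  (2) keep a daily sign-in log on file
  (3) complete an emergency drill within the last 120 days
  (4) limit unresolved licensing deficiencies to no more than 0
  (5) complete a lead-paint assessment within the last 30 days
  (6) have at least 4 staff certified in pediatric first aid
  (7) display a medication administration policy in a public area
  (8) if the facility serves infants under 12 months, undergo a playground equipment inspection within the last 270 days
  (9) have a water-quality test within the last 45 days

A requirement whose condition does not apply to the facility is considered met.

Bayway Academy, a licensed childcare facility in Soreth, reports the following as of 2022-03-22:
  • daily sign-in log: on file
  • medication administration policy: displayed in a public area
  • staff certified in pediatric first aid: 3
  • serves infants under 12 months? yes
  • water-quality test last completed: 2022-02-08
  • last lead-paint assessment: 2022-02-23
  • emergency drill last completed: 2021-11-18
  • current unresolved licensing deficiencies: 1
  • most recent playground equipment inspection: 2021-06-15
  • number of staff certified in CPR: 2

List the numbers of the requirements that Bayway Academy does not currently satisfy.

1. staff certified in CPR 2 < 3 → not met
2. daily sign-in log present → met
3. emergency drill 124 days ago vs limit 120 → not met
4. unresolved licensing deficiencies 1 > 0 → not met
5. lead-paint assessment 27 days ago vs limit 30 → met
6. staff certified in pediatric first aid 3 < 4 → not met
7. medication administration policy present → met
8. condition 'serves infants under 12 months' holds; playground equipment inspection 280 days ago vs limit 270 → not met
9. water-quality test 42 days ago vs limit 45 → met
Not met: 1, 3, 4, 6, 8

1, 3, 4, 6, 8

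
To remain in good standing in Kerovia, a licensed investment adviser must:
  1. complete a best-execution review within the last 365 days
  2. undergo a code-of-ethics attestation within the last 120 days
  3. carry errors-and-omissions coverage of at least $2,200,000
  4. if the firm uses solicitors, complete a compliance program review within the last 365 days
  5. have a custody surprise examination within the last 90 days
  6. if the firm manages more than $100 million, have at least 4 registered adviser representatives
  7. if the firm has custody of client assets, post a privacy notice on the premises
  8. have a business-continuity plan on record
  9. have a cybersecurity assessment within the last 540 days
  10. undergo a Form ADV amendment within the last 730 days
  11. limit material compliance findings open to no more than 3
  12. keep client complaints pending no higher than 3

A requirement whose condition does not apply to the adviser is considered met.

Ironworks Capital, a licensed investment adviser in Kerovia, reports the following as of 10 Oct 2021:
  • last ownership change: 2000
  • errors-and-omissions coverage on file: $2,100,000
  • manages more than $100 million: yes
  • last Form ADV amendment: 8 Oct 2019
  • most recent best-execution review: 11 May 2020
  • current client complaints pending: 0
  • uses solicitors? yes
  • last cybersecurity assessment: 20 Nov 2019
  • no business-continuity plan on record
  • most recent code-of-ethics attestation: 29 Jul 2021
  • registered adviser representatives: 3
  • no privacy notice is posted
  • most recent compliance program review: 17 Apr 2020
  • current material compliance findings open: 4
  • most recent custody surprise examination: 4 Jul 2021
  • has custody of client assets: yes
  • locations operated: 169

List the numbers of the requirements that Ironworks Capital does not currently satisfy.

1. best-execution review 517 days ago vs limit 365 → not met
2. code-of-ethics attestation 73 days ago vs limit 120 → met
3. errors-and-omissions coverage $2,100,000 < $2,200,000 → not met
4. condition 'uses solicitors' holds; compliance program review 541 days ago vs limit 365 → not met
5. custody surprise examination 98 days ago vs limit 90 → not met
6. condition 'manages more than $100 million' holds; registered adviser representatives 3 < 4 → not met
7. condition 'has custody of client assets' holds; privacy notice absent → not met
8. business-continuity plan absent → not met
9. cybersecurity assessment 690 days ago vs limit 540 → not met
10. Form ADV amendment 733 days ago vs limit 730 → not met
11. material compliance findings open 4 > 3 → not met
12. client complaints pending 0 ≤ 3 → met
Not met: 1, 3, 4, 5, 6, 7, 8, 9, 10, 11

1, 3, 4, 5, 6, 7, 8, 9, 10, 11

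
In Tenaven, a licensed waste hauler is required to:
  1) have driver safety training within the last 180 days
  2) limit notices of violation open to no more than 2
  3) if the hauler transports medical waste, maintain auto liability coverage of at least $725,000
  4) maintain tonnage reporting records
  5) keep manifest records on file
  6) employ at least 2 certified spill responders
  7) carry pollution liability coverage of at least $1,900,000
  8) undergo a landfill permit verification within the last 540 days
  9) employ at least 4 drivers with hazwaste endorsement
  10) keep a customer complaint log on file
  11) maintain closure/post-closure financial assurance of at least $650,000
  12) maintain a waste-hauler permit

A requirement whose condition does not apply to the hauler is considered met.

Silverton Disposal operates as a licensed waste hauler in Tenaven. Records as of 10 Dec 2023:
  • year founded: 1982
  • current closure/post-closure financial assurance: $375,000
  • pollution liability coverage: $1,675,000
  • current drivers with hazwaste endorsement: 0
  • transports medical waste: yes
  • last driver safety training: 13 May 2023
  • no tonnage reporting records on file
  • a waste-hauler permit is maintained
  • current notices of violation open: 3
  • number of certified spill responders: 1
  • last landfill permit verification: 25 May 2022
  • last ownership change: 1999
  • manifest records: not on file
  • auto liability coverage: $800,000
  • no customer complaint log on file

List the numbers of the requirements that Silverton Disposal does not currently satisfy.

1. driver safety training 211 days ago vs limit 180 → not met
2. notices of violation open 3 > 2 → not met
3. condition 'transports medical waste' holds; auto liability coverage $800,000 ≥ $725,000 → met
4. tonnage reporting records absent → not met
5. manifest records absent → not met
6. certified spill responders 1 < 2 → not met
7. pollution liability coverage $1,675,000 < $1,900,000 → not met
8. landfill permit verification 564 days ago vs limit 540 → not met
9. drivers with hazwaste endorsement 0 < 4 → not met
10. customer complaint log absent → not met
11. closure/post-closure financial assurance $375,000 < $650,000 → not met
12. waste-hauler permit present → met
Not met: 1, 2, 4, 5, 6, 7, 8, 9, 10, 11

1, 2, 4, 5, 6, 7, 8, 9, 10, 11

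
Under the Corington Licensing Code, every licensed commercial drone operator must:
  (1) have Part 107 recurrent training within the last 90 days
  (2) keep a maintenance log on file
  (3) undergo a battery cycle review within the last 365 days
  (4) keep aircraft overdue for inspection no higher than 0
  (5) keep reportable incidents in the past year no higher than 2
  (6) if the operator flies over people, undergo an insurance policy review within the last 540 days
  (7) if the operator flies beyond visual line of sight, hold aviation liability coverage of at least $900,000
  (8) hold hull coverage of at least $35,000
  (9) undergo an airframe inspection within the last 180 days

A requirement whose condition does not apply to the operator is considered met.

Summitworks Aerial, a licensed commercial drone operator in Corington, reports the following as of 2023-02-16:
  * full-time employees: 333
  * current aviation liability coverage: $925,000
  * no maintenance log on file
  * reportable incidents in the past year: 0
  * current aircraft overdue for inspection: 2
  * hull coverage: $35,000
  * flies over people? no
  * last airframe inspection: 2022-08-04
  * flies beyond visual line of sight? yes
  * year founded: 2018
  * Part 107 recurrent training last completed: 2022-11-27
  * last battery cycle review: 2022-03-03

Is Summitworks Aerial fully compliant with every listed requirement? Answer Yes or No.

No

1. Part 107 recurrent training 81 days ago vs limit 90 → met
2. maintenance log absent → not met
3. battery cycle review 350 days ago vs limit 365 → met
4. aircraft overdue for inspection 2 > 0 → not met
5. reportable incidents in the past year 0 ≤ 2 → met
6. condition 'flies over people' does not hold → requirement n/a → met
7. condition 'flies beyond visual line of sight' holds; aviation liability coverage $925,000 ≥ $900,000 → met
8. hull coverage $35,000 ≥ $35,000 → met
9. airframe inspection 196 days ago vs limit 180 → not met
Not met: 2, 4, 9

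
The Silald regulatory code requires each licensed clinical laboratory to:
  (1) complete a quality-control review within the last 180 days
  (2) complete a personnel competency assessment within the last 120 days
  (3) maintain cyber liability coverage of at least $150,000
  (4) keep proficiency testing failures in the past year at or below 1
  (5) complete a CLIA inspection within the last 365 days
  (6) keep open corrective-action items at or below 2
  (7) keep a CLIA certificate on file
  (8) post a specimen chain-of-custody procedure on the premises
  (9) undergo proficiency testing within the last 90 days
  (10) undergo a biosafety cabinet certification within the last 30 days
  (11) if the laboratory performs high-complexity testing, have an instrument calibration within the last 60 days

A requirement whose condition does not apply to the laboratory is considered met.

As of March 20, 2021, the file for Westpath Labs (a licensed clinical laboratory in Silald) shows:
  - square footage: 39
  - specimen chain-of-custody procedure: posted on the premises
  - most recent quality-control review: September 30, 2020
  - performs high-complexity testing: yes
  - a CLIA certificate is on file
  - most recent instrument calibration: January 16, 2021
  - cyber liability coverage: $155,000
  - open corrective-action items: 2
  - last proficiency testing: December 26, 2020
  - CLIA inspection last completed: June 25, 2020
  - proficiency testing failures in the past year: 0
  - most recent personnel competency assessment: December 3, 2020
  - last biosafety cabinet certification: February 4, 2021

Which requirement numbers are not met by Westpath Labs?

1. quality-control review 171 days ago vs limit 180 → met
2. personnel competency assessment 107 days ago vs limit 120 → met
3. cyber liability coverage $155,000 ≥ $150,000 → met
4. proficiency testing failures in the past year 0 ≤ 1 → met
5. CLIA inspection 268 days ago vs limit 365 → met
6. open corrective-action items 2 ≤ 2 → met
7. CLIA certificate present → met
8. specimen chain-of-custody procedure present → met
9. proficiency testing 84 days ago vs limit 90 → met
10. biosafety cabinet certification 44 days ago vs limit 30 → not met
11. condition 'performs high-complexity testing' holds; instrument calibration 63 days ago vs limit 60 → not met
Not met: 10, 11

10, 11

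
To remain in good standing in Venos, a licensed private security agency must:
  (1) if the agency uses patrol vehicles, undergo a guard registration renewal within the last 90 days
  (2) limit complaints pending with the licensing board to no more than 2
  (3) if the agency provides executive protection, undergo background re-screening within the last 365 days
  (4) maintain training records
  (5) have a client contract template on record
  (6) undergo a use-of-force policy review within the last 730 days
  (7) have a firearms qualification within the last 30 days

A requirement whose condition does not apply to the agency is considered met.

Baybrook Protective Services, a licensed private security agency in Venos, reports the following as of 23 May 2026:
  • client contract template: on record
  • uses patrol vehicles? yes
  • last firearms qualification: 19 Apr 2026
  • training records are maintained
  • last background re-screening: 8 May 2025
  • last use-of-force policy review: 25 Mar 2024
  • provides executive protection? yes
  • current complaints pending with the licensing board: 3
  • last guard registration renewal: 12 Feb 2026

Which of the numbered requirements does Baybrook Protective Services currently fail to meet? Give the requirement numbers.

1, 2, 3, 6, 7

1. condition 'uses patrol vehicles' holds; guard registration renewal 100 days ago vs limit 90 → not met
2. complaints pending with the licensing board 3 > 2 → not met
3. condition 'provides executive protection' holds; background re-screening 380 days ago vs limit 365 → not met
4. training records present → met
5. client contract template present → met
6. use-of-force policy review 789 days ago vs limit 730 → not met
7. firearms qualification 34 days ago vs limit 30 → not met
Not met: 1, 2, 3, 6, 7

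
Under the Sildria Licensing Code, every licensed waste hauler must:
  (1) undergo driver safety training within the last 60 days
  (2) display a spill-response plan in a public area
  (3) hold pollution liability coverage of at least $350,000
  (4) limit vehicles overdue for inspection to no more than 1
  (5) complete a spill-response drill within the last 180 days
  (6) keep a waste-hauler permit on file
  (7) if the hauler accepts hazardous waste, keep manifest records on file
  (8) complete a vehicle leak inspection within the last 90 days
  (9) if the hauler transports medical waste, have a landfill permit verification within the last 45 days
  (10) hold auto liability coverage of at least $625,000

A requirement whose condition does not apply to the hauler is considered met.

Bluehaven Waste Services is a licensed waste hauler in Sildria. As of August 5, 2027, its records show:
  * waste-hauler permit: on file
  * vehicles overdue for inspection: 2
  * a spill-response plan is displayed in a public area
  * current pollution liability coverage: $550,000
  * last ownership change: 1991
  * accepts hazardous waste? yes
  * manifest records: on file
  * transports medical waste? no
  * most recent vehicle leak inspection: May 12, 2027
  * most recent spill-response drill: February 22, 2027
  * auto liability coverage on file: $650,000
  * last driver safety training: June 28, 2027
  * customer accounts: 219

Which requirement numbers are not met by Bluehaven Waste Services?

4

1. driver safety training 38 days ago vs limit 60 → met
2. spill-response plan present → met
3. pollution liability coverage $550,000 ≥ $350,000 → met
4. vehicles overdue for inspection 2 > 1 → not met
5. spill-response drill 164 days ago vs limit 180 → met
6. waste-hauler permit present → met
7. condition 'accepts hazardous waste' holds; manifest records present → met
8. vehicle leak inspection 85 days ago vs limit 90 → met
9. condition 'transports medical waste' does not hold → requirement n/a → met
10. auto liability coverage $650,000 ≥ $625,000 → met
Not met: 4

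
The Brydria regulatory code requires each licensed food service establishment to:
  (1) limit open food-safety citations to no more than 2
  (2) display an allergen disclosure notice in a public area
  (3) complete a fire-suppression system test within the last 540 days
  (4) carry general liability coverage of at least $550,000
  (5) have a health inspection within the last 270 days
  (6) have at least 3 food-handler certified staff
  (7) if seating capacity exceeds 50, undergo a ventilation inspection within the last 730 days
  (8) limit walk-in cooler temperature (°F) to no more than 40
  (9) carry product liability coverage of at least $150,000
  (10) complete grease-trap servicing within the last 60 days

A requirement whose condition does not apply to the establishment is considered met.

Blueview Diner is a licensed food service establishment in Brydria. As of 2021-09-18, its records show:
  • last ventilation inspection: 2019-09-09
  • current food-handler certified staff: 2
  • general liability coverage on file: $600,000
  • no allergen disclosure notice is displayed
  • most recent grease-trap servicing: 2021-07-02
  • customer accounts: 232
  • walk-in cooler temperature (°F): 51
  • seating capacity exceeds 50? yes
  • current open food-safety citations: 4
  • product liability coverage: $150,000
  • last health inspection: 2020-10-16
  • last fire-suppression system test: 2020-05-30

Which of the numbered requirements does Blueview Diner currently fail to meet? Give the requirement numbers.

1. open food-safety citations 4 > 2 → not met
2. allergen disclosure notice absent → not met
3. fire-suppression system test 476 days ago vs limit 540 → met
4. general liability coverage $600,000 ≥ $550,000 → met
5. health inspection 337 days ago vs limit 270 → not met
6. food-handler certified staff 2 < 3 → not met
7. condition 'seating capacity exceeds 50' holds; ventilation inspection 740 days ago vs limit 730 → not met
8. walk-in cooler temperature (°F) 51 > 40 → not met
9. product liability coverage $150,000 ≥ $150,000 → met
10. grease-trap servicing 78 days ago vs limit 60 → not met
Not met: 1, 2, 5, 6, 7, 8, 10

1, 2, 5, 6, 7, 8, 10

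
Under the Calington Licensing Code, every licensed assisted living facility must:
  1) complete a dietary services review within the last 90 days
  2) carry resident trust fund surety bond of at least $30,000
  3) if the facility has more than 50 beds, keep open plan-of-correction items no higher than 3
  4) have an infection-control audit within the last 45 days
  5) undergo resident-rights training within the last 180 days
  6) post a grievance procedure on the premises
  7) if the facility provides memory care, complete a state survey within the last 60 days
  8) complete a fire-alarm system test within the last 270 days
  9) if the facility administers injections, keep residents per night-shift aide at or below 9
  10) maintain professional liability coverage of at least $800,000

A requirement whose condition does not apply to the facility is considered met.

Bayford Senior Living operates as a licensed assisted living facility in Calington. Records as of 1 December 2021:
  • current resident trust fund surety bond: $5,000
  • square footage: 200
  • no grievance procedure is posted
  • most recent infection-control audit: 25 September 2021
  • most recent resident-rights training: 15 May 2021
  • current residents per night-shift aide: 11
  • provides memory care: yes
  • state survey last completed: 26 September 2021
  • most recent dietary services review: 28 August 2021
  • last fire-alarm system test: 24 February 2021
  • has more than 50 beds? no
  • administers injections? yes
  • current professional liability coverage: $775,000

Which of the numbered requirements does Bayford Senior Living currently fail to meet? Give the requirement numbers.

1. dietary services review 95 days ago vs limit 90 → not met
2. resident trust fund surety bond $5,000 < $30,000 → not met
3. condition 'has more than 50 beds' does not hold → requirement n/a → met
4. infection-control audit 67 days ago vs limit 45 → not met
5. resident-rights training 200 days ago vs limit 180 → not met
6. grievance procedure absent → not met
7. condition 'provides memory care' holds; state survey 66 days ago vs limit 60 → not met
8. fire-alarm system test 280 days ago vs limit 270 → not met
9. condition 'administers injections' holds; residents per night-shift aide 11 > 9 → not met
10. professional liability coverage $775,000 < $800,000 → not met
Not met: 1, 2, 4, 5, 6, 7, 8, 9, 10

1, 2, 4, 5, 6, 7, 8, 9, 10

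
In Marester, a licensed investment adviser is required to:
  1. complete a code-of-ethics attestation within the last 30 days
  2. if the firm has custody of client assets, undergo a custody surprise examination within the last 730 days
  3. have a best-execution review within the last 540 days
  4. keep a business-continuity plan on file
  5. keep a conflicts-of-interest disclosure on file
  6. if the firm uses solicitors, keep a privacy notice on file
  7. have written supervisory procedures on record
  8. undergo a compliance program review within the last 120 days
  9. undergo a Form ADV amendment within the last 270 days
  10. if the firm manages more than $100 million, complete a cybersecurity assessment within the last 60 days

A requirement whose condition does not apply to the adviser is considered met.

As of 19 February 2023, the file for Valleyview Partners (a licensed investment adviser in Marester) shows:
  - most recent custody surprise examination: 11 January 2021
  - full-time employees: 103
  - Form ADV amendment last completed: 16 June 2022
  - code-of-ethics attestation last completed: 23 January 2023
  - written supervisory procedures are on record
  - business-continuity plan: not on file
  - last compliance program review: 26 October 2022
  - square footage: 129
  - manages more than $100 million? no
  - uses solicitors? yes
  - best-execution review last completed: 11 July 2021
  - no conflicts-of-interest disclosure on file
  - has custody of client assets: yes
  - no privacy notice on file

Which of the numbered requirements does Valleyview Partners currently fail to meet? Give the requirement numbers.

1. code-of-ethics attestation 27 days ago vs limit 30 → met
2. condition 'has custody of client assets' holds; custody surprise examination 769 days ago vs limit 730 → not met
3. best-execution review 588 days ago vs limit 540 → not met
4. business-continuity plan absent → not met
5. conflicts-of-interest disclosure absent → not met
6. condition 'uses solicitors' holds; privacy notice absent → not met
7. written supervisory procedures present → met
8. compliance program review 116 days ago vs limit 120 → met
9. Form ADV amendment 248 days ago vs limit 270 → met
10. condition 'manages more than $100 million' does not hold → requirement n/a → met
Not met: 2, 3, 4, 5, 6

2, 3, 4, 5, 6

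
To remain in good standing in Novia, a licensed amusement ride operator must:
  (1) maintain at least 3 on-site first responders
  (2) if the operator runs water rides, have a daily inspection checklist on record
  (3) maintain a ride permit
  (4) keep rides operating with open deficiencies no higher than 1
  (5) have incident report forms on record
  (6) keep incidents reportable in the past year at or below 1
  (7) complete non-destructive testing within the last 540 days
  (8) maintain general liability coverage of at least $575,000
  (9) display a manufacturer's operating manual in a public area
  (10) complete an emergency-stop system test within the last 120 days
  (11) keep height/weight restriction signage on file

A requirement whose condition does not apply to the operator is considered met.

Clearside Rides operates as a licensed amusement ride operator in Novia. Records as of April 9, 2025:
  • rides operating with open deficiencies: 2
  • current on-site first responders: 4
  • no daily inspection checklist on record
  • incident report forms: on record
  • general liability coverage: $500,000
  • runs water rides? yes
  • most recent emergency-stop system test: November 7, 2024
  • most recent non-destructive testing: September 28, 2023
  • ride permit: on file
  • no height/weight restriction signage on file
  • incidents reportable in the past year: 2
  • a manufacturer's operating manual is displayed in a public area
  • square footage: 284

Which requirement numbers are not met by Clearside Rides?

2, 4, 6, 7, 8, 10, 11

1. on-site first responders 4 ≥ 3 → met
2. condition 'runs water rides' holds; daily inspection checklist absent → not met
3. ride permit present → met
4. rides operating with open deficiencies 2 > 1 → not met
5. incident report forms present → met
6. incidents reportable in the past year 2 > 1 → not met
7. non-destructive testing 559 days ago vs limit 540 → not met
8. general liability coverage $500,000 < $575,000 → not met
9. manufacturer's operating manual present → met
10. emergency-stop system test 153 days ago vs limit 120 → not met
11. height/weight restriction signage absent → not met
Not met: 2, 4, 6, 7, 8, 10, 11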